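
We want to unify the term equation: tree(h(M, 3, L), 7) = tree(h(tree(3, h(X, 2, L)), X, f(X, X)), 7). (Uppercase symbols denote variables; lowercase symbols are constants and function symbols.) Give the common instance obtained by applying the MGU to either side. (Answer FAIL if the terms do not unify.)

Decompose tree/2: h(M, 3, L) = h(tree(3, h(X, 2, L)), X, f(X, X)),  7 = 7.
Decompose h/3: M = tree(3, h(X, 2, L)),  3 = X,  L = f(X, X).
Bind M := tree(3, h(X, 2, L)); no other remaining equation mentions M.
Bind X := 3; substituting into the one remaining equation that mentions X gives: L = f(3, 3). Substituting into the earlier binding gives M := tree(3, h(3, 2, L)).
Bind L := f(3, 3); no other remaining equation mentions L. Substituting into the earlier binding gives M := tree(3, h(3, 2, f(3, 3))).
Delete trivial equation 7 = 7.
Applying the MGU to either side gives tree(h(tree(3, h(3, 2, f(3, 3))), 3, f(3, 3)), 7).

tree(h(tree(3, h(3, 2, f(3, 3))), 3, f(3, 3)), 7)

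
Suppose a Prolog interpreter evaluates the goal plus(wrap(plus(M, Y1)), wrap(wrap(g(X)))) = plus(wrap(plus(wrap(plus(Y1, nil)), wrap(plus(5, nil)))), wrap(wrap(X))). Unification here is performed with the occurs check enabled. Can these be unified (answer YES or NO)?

Decompose plus/2: wrap(plus(M, Y1)) = wrap(plus(wrap(plus(Y1, nil)), wrap(plus(5, nil)))),  wrap(wrap(g(X))) = wrap(wrap(X)).
Decompose wrap/1: plus(M, Y1) = plus(wrap(plus(Y1, nil)), wrap(plus(5, nil))).
Decompose plus/2: M = wrap(plus(Y1, nil)),  Y1 = wrap(plus(5, nil)).
Bind M := wrap(plus(Y1, nil)); no other remaining equation mentions M.
Bind Y1 := wrap(plus(5, nil)); no other remaining equation mentions Y1. Substituting into the earlier binding gives M := wrap(plus(wrap(plus(5, nil)), nil)).
Decompose wrap/1: wrap(g(X)) = wrap(X).
Decompose wrap/1: g(X) = X.
Occurs check fails: X occurs in g(X); the equation X = g(X) has no finite solution.

NO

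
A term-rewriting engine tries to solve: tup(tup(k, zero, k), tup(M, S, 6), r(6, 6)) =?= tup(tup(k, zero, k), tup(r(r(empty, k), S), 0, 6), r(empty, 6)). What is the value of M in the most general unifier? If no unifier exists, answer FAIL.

Decompose tup/3: tup(k, zero, k) =?= tup(k, zero, k),  tup(M, S, 6) =?= tup(r(r(empty, k), S), 0, 6),  r(6, 6) =?= r(empty, 6).
Delete trivial equation tup(k, zero, k) =?= tup(k, zero, k).
Decompose tup/3: M =?= r(r(empty, k), S),  S =?= 0,  6 =?= 6.
Bind M := r(r(empty, k), S); no other remaining equation mentions M.
Bind S := 0; no other remaining equation mentions S. Substituting into the earlier binding gives M := r(r(empty, k), 0).
Delete trivial equation 6 =?= 6.
Decompose r/2: 6 =?= empty,  6 =?= 6.
Clash: constants 6 and empty differ; no unifier exists.

FAIL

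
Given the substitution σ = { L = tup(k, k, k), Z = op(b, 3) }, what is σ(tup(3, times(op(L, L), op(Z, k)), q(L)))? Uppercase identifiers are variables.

Replace each occurrence of L with tup(k, k, k).
Replace each occurrence of Z with op(b, 3).
Result: tup(3, times(op(tup(k, k, k), tup(k, k, k)), op(op(b, 3), k)), q(tup(k, k, k))).

tup(3, times(op(tup(k, k, k), tup(k, k, k)), op(op(b, 3), k)), q(tup(k, k, k)))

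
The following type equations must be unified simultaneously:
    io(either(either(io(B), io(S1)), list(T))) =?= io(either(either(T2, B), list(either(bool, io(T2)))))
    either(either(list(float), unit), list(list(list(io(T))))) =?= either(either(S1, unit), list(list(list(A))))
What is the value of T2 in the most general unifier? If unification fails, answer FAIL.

io(io(list(float)))

Decompose io/1: either(either(io(B), io(S1)), list(T)) =?= either(either(T2, B), list(either(bool, io(T2)))).
Decompose either/2: either(io(B), io(S1)) =?= either(T2, B),  list(T) =?= list(either(bool, io(T2))).
Decompose either/2: io(B) =?= T2,  io(S1) =?= B.
Bind T2 := io(B); substituting into the one remaining equation that mentions T2 gives: list(T) =?= list(either(bool, io(io(B)))).
Bind B := io(S1); substituting into the one remaining equation that mentions B gives: list(T) =?= list(either(bool, io(io(io(S1))))). Substituting into the earlier binding gives T2 := io(io(S1)).
Decompose list/1: T =?= either(bool, io(io(io(S1)))).
Bind T := either(bool, io(io(io(S1)))); substituting into the remaining equation gives: either(either(list(float), unit), list(list(list(io(either(bool, io(io(io(S1))))))))) =?= either(either(S1, unit), list(list(list(A)))).
Decompose either/2: either(list(float), unit) =?= either(S1, unit),  list(list(list(io(either(bool, io(io(io(S1)))))))) =?= list(list(list(A))).
Decompose either/2: list(float) =?= S1,  unit =?= unit.
Bind S1 := list(float); substituting into the one remaining equation that mentions S1 gives: list(list(list(io(either(bool, io(io(io(list(float))))))))) =?= list(list(list(A))). Substituting into the earlier bindings gives T2 := io(io(list(float))), B := io(list(float)), T := either(bool, io(io(io(list(float))))).
Delete trivial equation unit =?= unit.
Decompose list/1: list(list(io(either(bool, io(io(io(list(float)))))))) =?= list(list(A)).
Decompose list/1: list(io(either(bool, io(io(io(list(float))))))) =?= list(A).
Decompose list/1: io(either(bool, io(io(io(list(float)))))) =?= A.
Bind A := io(either(bool, io(io(io(list(float)))))).
MGU = { T2 := io(io(list(float))), B := io(list(float)), T := either(bool, io(io(io(list(float))))), S1 := list(float), A := io(either(bool, io(io(io(list(float)))))) }, so T2 := io(io(list(float))).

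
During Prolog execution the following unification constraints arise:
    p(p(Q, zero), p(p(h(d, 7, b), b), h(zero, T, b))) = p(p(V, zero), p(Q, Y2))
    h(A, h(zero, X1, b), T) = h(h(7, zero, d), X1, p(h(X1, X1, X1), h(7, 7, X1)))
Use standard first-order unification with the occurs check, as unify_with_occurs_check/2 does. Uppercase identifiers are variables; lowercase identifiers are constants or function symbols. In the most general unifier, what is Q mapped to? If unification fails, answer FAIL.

FAIL

Decompose p/2: p(Q, zero) = p(V, zero),  p(p(h(d, 7, b), b), h(zero, T, b)) = p(Q, Y2).
Decompose p/2: Q = V,  zero = zero.
Bind Q := V; substituting into the one remaining equation that mentions Q gives: p(p(h(d, 7, b), b), h(zero, T, b)) = p(V, Y2).
Delete trivial equation zero = zero.
Decompose p/2: p(h(d, 7, b), b) = V,  h(zero, T, b) = Y2.
Bind V := p(h(d, 7, b), b); no other remaining equation mentions V. Substituting into the earlier binding gives Q := p(h(d, 7, b), b).
Bind Y2 := h(zero, T, b); no other remaining equation mentions Y2.
Decompose h/3: A = h(7, zero, d),  h(zero, X1, b) = X1,  T = p(h(X1, X1, X1), h(7, 7, X1)).
Bind A := h(7, zero, d); no other remaining equation mentions A.
Occurs check fails: X1 occurs in h(zero, X1, b); the equation X1 = h(zero, X1, b) has no finite solution.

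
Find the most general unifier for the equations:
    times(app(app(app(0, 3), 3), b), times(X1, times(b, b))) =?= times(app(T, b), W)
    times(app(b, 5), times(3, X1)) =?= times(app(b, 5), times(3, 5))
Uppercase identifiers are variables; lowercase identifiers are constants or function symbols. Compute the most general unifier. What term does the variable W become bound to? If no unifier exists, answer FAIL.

Decompose times/2: app(app(app(0, 3), 3), b) =?= app(T, b),  times(X1, times(b, b)) =?= W.
Decompose app/2: app(app(0, 3), 3) =?= T,  b =?= b.
Bind T := app(app(0, 3), 3); no other remaining equation mentions T.
Delete trivial equation b =?= b.
Bind W := times(X1, times(b, b)); no other remaining equation mentions W.
Decompose times/2: app(b, 5) =?= app(b, 5),  times(3, X1) =?= times(3, 5).
Delete trivial equation app(b, 5) =?= app(b, 5).
Decompose times/2: 3 =?= 3,  X1 =?= 5.
Delete trivial equation 3 =?= 3.
Bind X1 := 5. Substituting into the earlier binding gives W := times(5, times(b, b)).
MGU = { T ↦ app(app(0, 3), 3), W ↦ times(5, times(b, b)), X1 ↦ 5 }, so W ↦ times(5, times(b, b)).

times(5, times(b, b))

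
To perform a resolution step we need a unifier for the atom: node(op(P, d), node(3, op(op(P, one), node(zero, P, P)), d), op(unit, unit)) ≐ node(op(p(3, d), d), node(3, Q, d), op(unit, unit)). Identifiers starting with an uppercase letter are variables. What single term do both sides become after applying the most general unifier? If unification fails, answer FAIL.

Decompose node/3: op(P, d) ≐ op(p(3, d), d),  node(3, op(op(P, one), node(zero, P, P)), d) ≐ node(3, Q, d),  op(unit, unit) ≐ op(unit, unit).
Decompose op/2: P ≐ p(3, d),  d ≐ d.
Bind P := p(3, d); substituting into the one remaining equation that mentions P gives: node(3, op(op(p(3, d), one), node(zero, p(3, d), p(3, d))), d) ≐ node(3, Q, d).
Delete trivial equation d ≐ d.
Decompose node/3: 3 ≐ 3,  op(op(p(3, d), one), node(zero, p(3, d), p(3, d))) ≐ Q,  d ≐ d.
Delete trivial equation 3 ≐ 3.
Bind Q := op(op(p(3, d), one), node(zero, p(3, d), p(3, d))); no other remaining equation mentions Q.
Delete trivial equation d ≐ d.
Delete trivial equation op(unit, unit) ≐ op(unit, unit).
Applying the MGU to either side gives node(op(p(3, d), d), node(3, op(op(p(3, d), one), node(zero, p(3, d), p(3, d))), d), op(unit, unit)).

node(op(p(3, d), d), node(3, op(op(p(3, d), one), node(zero, p(3, d), p(3, d))), d), op(unit, unit))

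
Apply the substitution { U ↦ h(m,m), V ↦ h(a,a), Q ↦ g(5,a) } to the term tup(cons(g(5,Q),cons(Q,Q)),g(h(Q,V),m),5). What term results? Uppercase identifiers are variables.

tup(cons(g(5,g(5,a)),cons(g(5,a),g(5,a))),g(h(g(5,a),h(a,a)),m),5)

Replace each occurrence of V with h(a,a).
Replace each occurrence of Q with g(5,a).
Result: tup(cons(g(5,g(5,a)),cons(g(5,a),g(5,a))),g(h(g(5,a),h(a,a)),m),5).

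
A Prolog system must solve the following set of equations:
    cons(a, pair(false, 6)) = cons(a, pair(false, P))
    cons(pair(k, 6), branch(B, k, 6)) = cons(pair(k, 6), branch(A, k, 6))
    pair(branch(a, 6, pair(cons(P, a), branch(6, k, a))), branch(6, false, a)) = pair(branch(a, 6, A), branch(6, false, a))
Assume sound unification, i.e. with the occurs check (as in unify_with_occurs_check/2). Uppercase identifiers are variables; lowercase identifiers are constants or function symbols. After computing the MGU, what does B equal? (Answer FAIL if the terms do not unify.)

pair(cons(6, a), branch(6, k, a))

Decompose cons/2: a = a,  pair(false, 6) = pair(false, P).
Delete trivial equation a = a.
Decompose pair/2: false = false,  6 = P.
Delete trivial equation false = false.
Bind P := 6; substituting into the one remaining equation that mentions P gives: pair(branch(a, 6, pair(cons(6, a), branch(6, k, a))), branch(6, false, a)) = pair(branch(a, 6, A), branch(6, false, a)).
Decompose cons/2: pair(k, 6) = pair(k, 6),  branch(B, k, 6) = branch(A, k, 6).
Delete trivial equation pair(k, 6) = pair(k, 6).
Decompose branch/3: B = A,  k = k,  6 = 6.
Bind B := A; no other remaining equation mentions B.
Delete trivial equation k = k.
Delete trivial equation 6 = 6.
Decompose pair/2: branch(a, 6, pair(cons(6, a), branch(6, k, a))) = branch(a, 6, A),  branch(6, false, a) = branch(6, false, a).
Decompose branch/3: a = a,  6 = 6,  pair(cons(6, a), branch(6, k, a)) = A.
Delete trivial equation a = a.
Delete trivial equation 6 = 6.
Bind A := pair(cons(6, a), branch(6, k, a)); no other remaining equation mentions A. Substituting into the earlier binding gives B := pair(cons(6, a), branch(6, k, a)).
Delete trivial equation branch(6, false, a) = branch(6, false, a).
MGU = { P -> 6, B -> pair(cons(6, a), branch(6, k, a)), A -> pair(cons(6, a), branch(6, k, a)) }, so B -> pair(cons(6, a), branch(6, k, a)).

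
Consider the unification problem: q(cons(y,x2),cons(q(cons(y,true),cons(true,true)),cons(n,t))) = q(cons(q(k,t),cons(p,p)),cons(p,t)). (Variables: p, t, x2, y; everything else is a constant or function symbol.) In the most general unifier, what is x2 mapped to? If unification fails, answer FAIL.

Decompose q/2: cons(y,x2) = cons(q(k,t),cons(p,p)),  cons(q(cons(y,true),cons(true,true)),cons(n,t)) = cons(p,t).
Decompose cons/2: y = q(k,t),  x2 = cons(p,p).
Bind y := q(k,t); substituting into the one remaining equation that mentions y gives: cons(q(cons(q(k,t),true),cons(true,true)),cons(n,t)) = cons(p,t).
Bind x2 := cons(p,p); no other remaining equation mentions x2.
Decompose cons/2: q(cons(q(k,t),true),cons(true,true)) = p,  cons(n,t) = t.
Bind p := q(cons(q(k,t),true),cons(true,true)); no other remaining equation mentions p. Substituting into the earlier binding gives x2 := cons(q(cons(q(k,t),true),cons(true,true)),q(cons(q(k,t),true),cons(true,true))).
Occurs check fails: t occurs in cons(n,t); the equation t = cons(n,t) has no finite solution.

FAIL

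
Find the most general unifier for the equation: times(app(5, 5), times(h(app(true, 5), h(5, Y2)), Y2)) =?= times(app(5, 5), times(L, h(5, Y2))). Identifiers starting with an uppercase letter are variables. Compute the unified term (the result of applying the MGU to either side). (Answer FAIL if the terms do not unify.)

Decompose times/2: app(5, 5) =?= app(5, 5),  times(h(app(true, 5), h(5, Y2)), Y2) =?= times(L, h(5, Y2)).
Delete trivial equation app(5, 5) =?= app(5, 5).
Decompose times/2: h(app(true, 5), h(5, Y2)) =?= L,  Y2 =?= h(5, Y2).
Bind L := h(app(true, 5), h(5, Y2)); no other remaining equation mentions L.
Occurs check fails: Y2 occurs in h(5, Y2); the equation Y2 =?= h(5, Y2) has no finite solution.

FAIL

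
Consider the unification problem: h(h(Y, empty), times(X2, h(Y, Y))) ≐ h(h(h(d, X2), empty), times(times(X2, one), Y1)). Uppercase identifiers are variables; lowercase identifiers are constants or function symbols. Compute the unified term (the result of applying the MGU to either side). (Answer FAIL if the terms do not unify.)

Decompose h/2: h(Y, empty) ≐ h(h(d, X2), empty),  times(X2, h(Y, Y)) ≐ times(times(X2, one), Y1).
Decompose h/2: Y ≐ h(d, X2),  empty ≐ empty.
Bind Y := h(d, X2); substituting into the one remaining equation that mentions Y gives: times(X2, h(h(d, X2), h(d, X2))) ≐ times(times(X2, one), Y1).
Delete trivial equation empty ≐ empty.
Decompose times/2: X2 ≐ times(X2, one),  h(h(d, X2), h(d, X2)) ≐ Y1.
Occurs check fails: X2 occurs in times(X2, one); the equation X2 ≐ times(X2, one) has no finite solution.

FAIL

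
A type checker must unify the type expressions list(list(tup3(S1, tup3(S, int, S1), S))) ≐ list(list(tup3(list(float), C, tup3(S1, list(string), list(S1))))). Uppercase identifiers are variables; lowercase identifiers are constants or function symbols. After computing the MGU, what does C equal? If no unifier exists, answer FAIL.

tup3(tup3(list(float), list(string), list(list(float))), int, list(float))

Decompose list/1: list(tup3(S1, tup3(S, int, S1), S)) ≐ list(tup3(list(float), C, tup3(S1, list(string), list(S1)))).
Decompose list/1: tup3(S1, tup3(S, int, S1), S) ≐ tup3(list(float), C, tup3(S1, list(string), list(S1))).
Decompose tup3/3: S1 ≐ list(float),  tup3(S, int, S1) ≐ C,  S ≐ tup3(S1, list(string), list(S1)).
Bind S1 := list(float); substituting into the remaining equations gives: tup3(S, int, list(float)) ≐ C,  S ≐ tup3(list(float), list(string), list(list(float))).
Bind C := tup3(S, int, list(float)); no other remaining equation mentions C.
Bind S := tup3(list(float), list(string), list(list(float))). Substituting into the earlier binding gives C := tup3(tup3(list(float), list(string), list(list(float))), int, list(float)).
MGU = { S1 := list(float), C := tup3(tup3(list(float), list(string), list(list(float))), int, list(float)), S := tup3(list(float), list(string), list(list(float))) }, so C := tup3(tup3(list(float), list(string), list(list(float))), int, list(float)).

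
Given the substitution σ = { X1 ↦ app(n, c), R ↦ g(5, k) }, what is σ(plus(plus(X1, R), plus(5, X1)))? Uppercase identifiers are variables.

plus(plus(app(n, c), g(5, k)), plus(5, app(n, c)))

Replace each occurrence of X1 with app(n, c).
Replace each occurrence of R with g(5, k).
Result: plus(plus(app(n, c), g(5, k)), plus(5, app(n, c))).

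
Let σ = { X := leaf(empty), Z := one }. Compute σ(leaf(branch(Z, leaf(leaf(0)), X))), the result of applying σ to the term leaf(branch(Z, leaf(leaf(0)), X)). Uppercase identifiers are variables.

Replace each occurrence of X with leaf(empty).
Replace each occurrence of Z with one.
Result: leaf(branch(one, leaf(leaf(0)), leaf(empty))).

leaf(branch(one, leaf(leaf(0)), leaf(empty)))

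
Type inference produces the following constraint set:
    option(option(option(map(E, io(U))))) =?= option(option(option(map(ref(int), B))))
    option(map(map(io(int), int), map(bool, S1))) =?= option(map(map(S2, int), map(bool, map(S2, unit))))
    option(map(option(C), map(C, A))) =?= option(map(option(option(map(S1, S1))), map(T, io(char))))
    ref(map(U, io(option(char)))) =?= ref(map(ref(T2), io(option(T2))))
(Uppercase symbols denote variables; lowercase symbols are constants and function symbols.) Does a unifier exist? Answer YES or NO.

Decompose option/1: option(option(map(E, io(U)))) =?= option(option(map(ref(int), B))).
Decompose option/1: option(map(E, io(U))) =?= option(map(ref(int), B)).
Decompose option/1: map(E, io(U)) =?= map(ref(int), B).
Decompose map/2: E =?= ref(int),  io(U) =?= B.
Bind E := ref(int); no other remaining equation mentions E.
Bind B := io(U); no other remaining equation mentions B.
Decompose option/1: map(map(io(int), int), map(bool, S1)) =?= map(map(S2, int), map(bool, map(S2, unit))).
Decompose map/2: map(io(int), int) =?= map(S2, int),  map(bool, S1) =?= map(bool, map(S2, unit)).
Decompose map/2: io(int) =?= S2,  int =?= int.
Bind S2 := io(int); substituting into the one remaining equation that mentions S2 gives: map(bool, S1) =?= map(bool, map(io(int), unit)).
Delete trivial equation int =?= int.
Decompose map/2: bool =?= bool,  S1 =?= map(io(int), unit).
Delete trivial equation bool =?= bool.
Bind S1 := map(io(int), unit); substituting into the one remaining equation that mentions S1 gives: option(map(option(C), map(C, A))) =?= option(map(option(option(map(map(io(int), unit), map(io(int), unit)))), map(T, io(char)))).
Decompose option/1: map(option(C), map(C, A)) =?= map(option(option(map(map(io(int), unit), map(io(int), unit)))), map(T, io(char))).
Decompose map/2: option(C) =?= option(option(map(map(io(int), unit), map(io(int), unit)))),  map(C, A) =?= map(T, io(char)).
Decompose option/1: C =?= option(map(map(io(int), unit), map(io(int), unit))).
Bind C := option(map(map(io(int), unit), map(io(int), unit))); substituting into the one remaining equation that mentions C gives: map(option(map(map(io(int), unit), map(io(int), unit))), A) =?= map(T, io(char)).
Decompose map/2: option(map(map(io(int), unit), map(io(int), unit))) =?= T,  A =?= io(char).
Bind T := option(map(map(io(int), unit), map(io(int), unit))); no other remaining equation mentions T.
Bind A := io(char); no other remaining equation mentions A.
Decompose ref/1: map(U, io(option(char))) =?= map(ref(T2), io(option(T2))).
Decompose map/2: U =?= ref(T2),  io(option(char)) =?= io(option(T2)).
Bind U := ref(T2); no other remaining equation mentions U. Substituting into the earlier binding gives B := io(ref(T2)).
Decompose io/1: option(char) =?= option(T2).
Decompose option/1: char =?= T2.
Bind T2 := char. Substituting into the earlier bindings gives B := io(ref(char)), U := ref(char).
No equations remain and no clash or occurs-check failure arose, so a unifier exists.

YES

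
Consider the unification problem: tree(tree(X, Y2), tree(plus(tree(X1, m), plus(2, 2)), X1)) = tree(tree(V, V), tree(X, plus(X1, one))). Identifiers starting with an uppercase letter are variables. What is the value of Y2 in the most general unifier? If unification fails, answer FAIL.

FAIL

Decompose tree/2: tree(X, Y2) = tree(V, V),  tree(plus(tree(X1, m), plus(2, 2)), X1) = tree(X, plus(X1, one)).
Decompose tree/2: X = V,  Y2 = V.
Bind X := V; substituting into the one remaining equation that mentions X gives: tree(plus(tree(X1, m), plus(2, 2)), X1) = tree(V, plus(X1, one)).
Bind Y2 := V; no other remaining equation mentions Y2.
Decompose tree/2: plus(tree(X1, m), plus(2, 2)) = V,  X1 = plus(X1, one).
Bind V := plus(tree(X1, m), plus(2, 2)); no other remaining equation mentions V. Substituting into the earlier bindings gives X := plus(tree(X1, m), plus(2, 2)), Y2 := plus(tree(X1, m), plus(2, 2)).
Occurs check fails: X1 occurs in plus(X1, one); the equation X1 = plus(X1, one) has no finite solution.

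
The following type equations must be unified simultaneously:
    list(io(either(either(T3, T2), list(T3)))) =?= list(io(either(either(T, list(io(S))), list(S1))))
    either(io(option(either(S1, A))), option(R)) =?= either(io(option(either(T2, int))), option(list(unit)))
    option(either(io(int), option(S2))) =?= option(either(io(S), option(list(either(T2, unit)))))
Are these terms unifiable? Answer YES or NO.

Decompose list/1: io(either(either(T3, T2), list(T3))) =?= io(either(either(T, list(io(S))), list(S1))).
Decompose io/1: either(either(T3, T2), list(T3)) =?= either(either(T, list(io(S))), list(S1)).
Decompose either/2: either(T3, T2) =?= either(T, list(io(S))),  list(T3) =?= list(S1).
Decompose either/2: T3 =?= T,  T2 =?= list(io(S)).
Bind T3 := T; substituting into the one remaining equation that mentions T3 gives: list(T) =?= list(S1).
Bind T2 := list(io(S)); substituting into the 2 remaining equations that mention T2 gives: either(io(option(either(S1, A))), option(R)) =?= either(io(option(either(list(io(S)), int))), option(list(unit))),  option(either(io(int), option(S2))) =?= option(either(io(S), option(list(either(list(io(S)), unit))))).
Decompose list/1: T =?= S1.
Bind T := S1; no other remaining equation mentions T. Substituting into the earlier binding gives T3 := S1.
Decompose either/2: io(option(either(S1, A))) =?= io(option(either(list(io(S)), int))),  option(R) =?= option(list(unit)).
Decompose io/1: option(either(S1, A)) =?= option(either(list(io(S)), int)).
Decompose option/1: either(S1, A) =?= either(list(io(S)), int).
Decompose either/2: S1 =?= list(io(S)),  A =?= int.
Bind S1 := list(io(S)); no other remaining equation mentions S1. Substituting into the earlier bindings gives T3 := list(io(S)), T := list(io(S)).
Bind A := int; no other remaining equation mentions A.
Decompose option/1: R =?= list(unit).
Bind R := list(unit); no other remaining equation mentions R.
Decompose option/1: either(io(int), option(S2)) =?= either(io(S), option(list(either(list(io(S)), unit)))).
Decompose either/2: io(int) =?= io(S),  option(S2) =?= option(list(either(list(io(S)), unit))).
Decompose io/1: int =?= S.
Bind S := int; substituting into the remaining equation gives: option(S2) =?= option(list(either(list(io(int)), unit))). Substituting into the earlier bindings gives T3 := list(io(int)), T2 := list(io(int)), T := list(io(int)), S1 := list(io(int)).
Decompose option/1: S2 =?= list(either(list(io(int)), unit)).
Bind S2 := list(either(list(io(int)), unit)).
No equations remain and no clash or occurs-check failure arose, so a unifier exists.

YES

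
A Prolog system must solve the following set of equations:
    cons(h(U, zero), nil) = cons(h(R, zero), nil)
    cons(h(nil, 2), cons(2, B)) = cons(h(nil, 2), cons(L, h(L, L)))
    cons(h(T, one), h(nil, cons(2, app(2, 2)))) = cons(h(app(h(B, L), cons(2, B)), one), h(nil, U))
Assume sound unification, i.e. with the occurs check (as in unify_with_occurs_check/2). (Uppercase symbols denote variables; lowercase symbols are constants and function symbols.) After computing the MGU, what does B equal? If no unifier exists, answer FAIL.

Decompose cons/2: h(U, zero) = h(R, zero),  nil = nil.
Decompose h/2: U = R,  zero = zero.
Bind U := R; substituting into the one remaining equation that mentions U gives: cons(h(T, one), h(nil, cons(2, app(2, 2)))) = cons(h(app(h(B, L), cons(2, B)), one), h(nil, R)).
Delete trivial equation zero = zero.
Delete trivial equation nil = nil.
Decompose cons/2: h(nil, 2) = h(nil, 2),  cons(2, B) = cons(L, h(L, L)).
Delete trivial equation h(nil, 2) = h(nil, 2).
Decompose cons/2: 2 = L,  B = h(L, L).
Bind L := 2; substituting into the remaining equations gives: B = h(2, 2),  cons(h(T, one), h(nil, cons(2, app(2, 2)))) = cons(h(app(h(B, 2), cons(2, B)), one), h(nil, R)).
Bind B := h(2, 2); substituting into the remaining equation gives: cons(h(T, one), h(nil, cons(2, app(2, 2)))) = cons(h(app(h(h(2, 2), 2), cons(2, h(2, 2))), one), h(nil, R)).
Decompose cons/2: h(T, one) = h(app(h(h(2, 2), 2), cons(2, h(2, 2))), one),  h(nil, cons(2, app(2, 2))) = h(nil, R).
Decompose h/2: T = app(h(h(2, 2), 2), cons(2, h(2, 2))),  one = one.
Bind T := app(h(h(2, 2), 2), cons(2, h(2, 2))); no other remaining equation mentions T.
Delete trivial equation one = one.
Decompose h/2: nil = nil,  cons(2, app(2, 2)) = R.
Delete trivial equation nil = nil.
Bind R := cons(2, app(2, 2)). Substituting into the earlier binding gives U := cons(2, app(2, 2)).
MGU = { U = cons(2, app(2, 2)), L = 2, B = h(2, 2), T = app(h(h(2, 2), 2), cons(2, h(2, 2))), R = cons(2, app(2, 2)) }, so B = h(2, 2).

h(2, 2)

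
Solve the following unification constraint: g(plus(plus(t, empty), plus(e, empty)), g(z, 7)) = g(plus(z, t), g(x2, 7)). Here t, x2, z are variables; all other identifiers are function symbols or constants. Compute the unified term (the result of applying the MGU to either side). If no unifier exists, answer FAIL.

g(plus(plus(plus(e, empty), empty), plus(e, empty)), g(plus(plus(e, empty), empty), 7))

Decompose g/2: plus(plus(t, empty), plus(e, empty)) = plus(z, t),  g(z, 7) = g(x2, 7).
Decompose plus/2: plus(t, empty) = z,  plus(e, empty) = t.
Bind z := plus(t, empty); substituting into the one remaining equation that mentions z gives: g(plus(t, empty), 7) = g(x2, 7).
Bind t := plus(e, empty); substituting into the remaining equation gives: g(plus(plus(e, empty), empty), 7) = g(x2, 7). Substituting into the earlier binding gives z := plus(plus(e, empty), empty).
Decompose g/2: plus(plus(e, empty), empty) = x2,  7 = 7.
Bind x2 := plus(plus(e, empty), empty); no other remaining equation mentions x2.
Delete trivial equation 7 = 7.
Applying the MGU to either side gives g(plus(plus(plus(e, empty), empty), plus(e, empty)), g(plus(plus(e, empty), empty), 7)).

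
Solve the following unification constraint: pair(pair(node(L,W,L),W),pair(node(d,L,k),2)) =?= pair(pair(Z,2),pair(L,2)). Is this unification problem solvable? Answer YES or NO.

NO

Decompose pair/2: pair(node(L,W,L),W) =?= pair(Z,2),  pair(node(d,L,k),2) =?= pair(L,2).
Decompose pair/2: node(L,W,L) =?= Z,  W =?= 2.
Bind Z := node(L,W,L); no other remaining equation mentions Z.
Bind W := 2; no other remaining equation mentions W. Substituting into the earlier binding gives Z := node(L,2,L).
Decompose pair/2: node(d,L,k) =?= L,  2 =?= 2.
Occurs check fails: L occurs in node(d,L,k); the equation L =?= node(d,L,k) has no finite solution.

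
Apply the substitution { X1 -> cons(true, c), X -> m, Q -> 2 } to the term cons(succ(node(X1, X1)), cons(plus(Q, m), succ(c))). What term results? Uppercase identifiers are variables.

cons(succ(node(cons(true, c), cons(true, c))), cons(plus(2, m), succ(c)))

Replace each occurrence of X1 with cons(true, c).
Replace each occurrence of Q with 2.
Result: cons(succ(node(cons(true, c), cons(true, c))), cons(plus(2, m), succ(c))).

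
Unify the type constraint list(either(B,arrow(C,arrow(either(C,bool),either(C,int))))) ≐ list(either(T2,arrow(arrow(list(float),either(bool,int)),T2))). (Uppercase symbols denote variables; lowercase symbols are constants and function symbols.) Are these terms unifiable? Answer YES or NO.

Decompose list/1: either(B,arrow(C,arrow(either(C,bool),either(C,int)))) ≐ either(T2,arrow(arrow(list(float),either(bool,int)),T2)).
Decompose either/2: B ≐ T2,  arrow(C,arrow(either(C,bool),either(C,int))) ≐ arrow(arrow(list(float),either(bool,int)),T2).
Bind B := T2; no other remaining equation mentions B.
Decompose arrow/2: C ≐ arrow(list(float),either(bool,int)),  arrow(either(C,bool),either(C,int)) ≐ T2.
Bind C := arrow(list(float),either(bool,int)); substituting into the remaining equation gives: arrow(either(arrow(list(float),either(bool,int)),bool),either(arrow(list(float),either(bool,int)),int)) ≐ T2.
Bind T2 := arrow(either(arrow(list(float),either(bool,int)),bool),either(arrow(list(float),either(bool,int)),int)). Substituting into the earlier binding gives B := arrow(either(arrow(list(float),either(bool,int)),bool),either(arrow(list(float),either(bool,int)),int)).
No equations remain and no clash or occurs-check failure arose, so a unifier exists.

YES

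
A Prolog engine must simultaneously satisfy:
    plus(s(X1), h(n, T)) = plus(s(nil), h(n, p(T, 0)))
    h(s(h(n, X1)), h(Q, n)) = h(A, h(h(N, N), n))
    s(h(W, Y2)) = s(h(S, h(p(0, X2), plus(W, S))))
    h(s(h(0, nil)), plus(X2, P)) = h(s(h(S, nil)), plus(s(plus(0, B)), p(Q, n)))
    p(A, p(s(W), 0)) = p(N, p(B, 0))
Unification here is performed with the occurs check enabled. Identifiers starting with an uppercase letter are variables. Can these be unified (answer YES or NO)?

Decompose plus/2: s(X1) = s(nil),  h(n, T) = h(n, p(T, 0)).
Decompose s/1: X1 = nil.
Bind X1 := nil; substituting into the one remaining equation that mentions X1 gives: h(s(h(n, nil)), h(Q, n)) = h(A, h(h(N, N), n)).
Decompose h/2: n = n,  T = p(T, 0).
Delete trivial equation n = n.
Occurs check fails: T occurs in p(T, 0); the equation T = p(T, 0) has no finite solution.

NO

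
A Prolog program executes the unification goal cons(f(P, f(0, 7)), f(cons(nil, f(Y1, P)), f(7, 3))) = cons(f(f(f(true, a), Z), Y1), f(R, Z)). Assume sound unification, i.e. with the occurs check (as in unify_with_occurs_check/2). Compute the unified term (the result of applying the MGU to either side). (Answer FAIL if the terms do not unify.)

cons(f(f(f(true, a), f(7, 3)), f(0, 7)), f(cons(nil, f(f(0, 7), f(f(true, a), f(7, 3)))), f(7, 3)))

Decompose cons/2: f(P, f(0, 7)) = f(f(f(true, a), Z), Y1),  f(cons(nil, f(Y1, P)), f(7, 3)) = f(R, Z).
Decompose f/2: P = f(f(true, a), Z),  f(0, 7) = Y1.
Bind P := f(f(true, a), Z); substituting into the one remaining equation that mentions P gives: f(cons(nil, f(Y1, f(f(true, a), Z))), f(7, 3)) = f(R, Z).
Bind Y1 := f(0, 7); substituting into the remaining equation gives: f(cons(nil, f(f(0, 7), f(f(true, a), Z))), f(7, 3)) = f(R, Z).
Decompose f/2: cons(nil, f(f(0, 7), f(f(true, a), Z))) = R,  f(7, 3) = Z.
Bind R := cons(nil, f(f(0, 7), f(f(true, a), Z))); no other remaining equation mentions R.
Bind Z := f(7, 3). Substituting into the earlier bindings gives P := f(f(true, a), f(7, 3)), R := cons(nil, f(f(0, 7), f(f(true, a), f(7, 3)))).
Applying the MGU to either side gives cons(f(f(f(true, a), f(7, 3)), f(0, 7)), f(cons(nil, f(f(0, 7), f(f(true, a), f(7, 3)))), f(7, 3))).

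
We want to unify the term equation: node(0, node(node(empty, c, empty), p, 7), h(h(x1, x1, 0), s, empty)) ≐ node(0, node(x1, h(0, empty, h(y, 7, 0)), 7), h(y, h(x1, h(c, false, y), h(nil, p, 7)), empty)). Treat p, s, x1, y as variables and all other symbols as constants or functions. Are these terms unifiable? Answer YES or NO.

Decompose node/3: 0 ≐ 0,  node(node(empty, c, empty), p, 7) ≐ node(x1, h(0, empty, h(y, 7, 0)), 7),  h(h(x1, x1, 0), s, empty) ≐ h(y, h(x1, h(c, false, y), h(nil, p, 7)), empty).
Delete trivial equation 0 ≐ 0.
Decompose node/3: node(empty, c, empty) ≐ x1,  p ≐ h(0, empty, h(y, 7, 0)),  7 ≐ 7.
Bind x1 := node(empty, c, empty); substituting into the one remaining equation that mentions x1 gives: h(h(node(empty, c, empty), node(empty, c, empty), 0), s, empty) ≐ h(y, h(node(empty, c, empty), h(c, false, y), h(nil, p, 7)), empty).
Bind p := h(0, empty, h(y, 7, 0)); substituting into the one remaining equation that mentions p gives: h(h(node(empty, c, empty), node(empty, c, empty), 0), s, empty) ≐ h(y, h(node(empty, c, empty), h(c, false, y), h(nil, h(0, empty, h(y, 7, 0)), 7)), empty).
Delete trivial equation 7 ≐ 7.
Decompose h/3: h(node(empty, c, empty), node(empty, c, empty), 0) ≐ y,  s ≐ h(node(empty, c, empty), h(c, false, y), h(nil, h(0, empty, h(y, 7, 0)), 7)),  empty ≐ empty.
Bind y := h(node(empty, c, empty), node(empty, c, empty), 0); substituting into the one remaining equation that mentions y gives: s ≐ h(node(empty, c, empty), h(c, false, h(node(empty, c, empty), node(empty, c, empty), 0)), h(nil, h(0, empty, h(h(node(empty, c, empty), node(empty, c, empty), 0), 7, 0)), 7)). Substituting into the earlier binding gives p := h(0, empty, h(h(node(empty, c, empty), node(empty, c, empty), 0), 7, 0)).
Bind s := h(node(empty, c, empty), h(c, false, h(node(empty, c, empty), node(empty, c, empty), 0)), h(nil, h(0, empty, h(h(node(empty, c, empty), node(empty, c, empty), 0), 7, 0)), 7)); no other remaining equation mentions s.
Delete trivial equation empty ≐ empty.
No equations remain and no clash or occurs-check failure arose, so a unifier exists.

YES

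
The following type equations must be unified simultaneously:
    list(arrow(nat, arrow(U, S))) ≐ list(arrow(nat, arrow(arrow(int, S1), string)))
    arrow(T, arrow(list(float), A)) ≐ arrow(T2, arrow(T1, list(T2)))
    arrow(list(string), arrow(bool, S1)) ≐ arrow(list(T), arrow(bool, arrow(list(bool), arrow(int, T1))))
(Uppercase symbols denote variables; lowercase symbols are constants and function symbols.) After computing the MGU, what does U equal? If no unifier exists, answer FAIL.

arrow(int, arrow(list(bool), arrow(int, list(float))))

Decompose list/1: arrow(nat, arrow(U, S)) ≐ arrow(nat, arrow(arrow(int, S1), string)).
Decompose arrow/2: nat ≐ nat,  arrow(U, S) ≐ arrow(arrow(int, S1), string).
Delete trivial equation nat ≐ nat.
Decompose arrow/2: U ≐ arrow(int, S1),  S ≐ string.
Bind U := arrow(int, S1); no other remaining equation mentions U.
Bind S := string; no other remaining equation mentions S.
Decompose arrow/2: T ≐ T2,  arrow(list(float), A) ≐ arrow(T1, list(T2)).
Bind T := T2; substituting into the one remaining equation that mentions T gives: arrow(list(string), arrow(bool, S1)) ≐ arrow(list(T2), arrow(bool, arrow(list(bool), arrow(int, T1)))).
Decompose arrow/2: list(float) ≐ T1,  A ≐ list(T2).
Bind T1 := list(float); substituting into the one remaining equation that mentions T1 gives: arrow(list(string), arrow(bool, S1)) ≐ arrow(list(T2), arrow(bool, arrow(list(bool), arrow(int, list(float))))).
Bind A := list(T2); no other remaining equation mentions A.
Decompose arrow/2: list(string) ≐ list(T2),  arrow(bool, S1) ≐ arrow(bool, arrow(list(bool), arrow(int, list(float)))).
Decompose list/1: string ≐ T2.
Bind T2 := string; no other remaining equation mentions T2. Substituting into the earlier bindings gives T := string, A := list(string).
Decompose arrow/2: bool ≐ bool,  S1 ≐ arrow(list(bool), arrow(int, list(float))).
Delete trivial equation bool ≐ bool.
Bind S1 := arrow(list(bool), arrow(int, list(float))). Substituting into the earlier binding gives U := arrow(int, arrow(list(bool), arrow(int, list(float)))).
MGU = { U -> arrow(int, arrow(list(bool), arrow(int, list(float)))), S -> string, T -> string, T1 -> list(float), A -> list(string), T2 -> string, S1 -> arrow(list(bool), arrow(int, list(float))) }, so U -> arrow(int, arrow(list(bool), arrow(int, list(float)))).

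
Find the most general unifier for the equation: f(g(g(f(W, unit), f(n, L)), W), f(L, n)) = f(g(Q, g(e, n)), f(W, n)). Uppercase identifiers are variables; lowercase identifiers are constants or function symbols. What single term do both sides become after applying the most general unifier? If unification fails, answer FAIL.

f(g(g(f(g(e, n), unit), f(n, g(e, n))), g(e, n)), f(g(e, n), n))

Decompose f/2: g(g(f(W, unit), f(n, L)), W) = g(Q, g(e, n)),  f(L, n) = f(W, n).
Decompose g/2: g(f(W, unit), f(n, L)) = Q,  W = g(e, n).
Bind Q := g(f(W, unit), f(n, L)); no other remaining equation mentions Q.
Bind W := g(e, n); substituting into the remaining equation gives: f(L, n) = f(g(e, n), n). Substituting into the earlier binding gives Q := g(f(g(e, n), unit), f(n, L)).
Decompose f/2: L = g(e, n),  n = n.
Bind L := g(e, n); no other remaining equation mentions L. Substituting into the earlier binding gives Q := g(f(g(e, n), unit), f(n, g(e, n))).
Delete trivial equation n = n.
Applying the MGU to either side gives f(g(g(f(g(e, n), unit), f(n, g(e, n))), g(e, n)), f(g(e, n), n)).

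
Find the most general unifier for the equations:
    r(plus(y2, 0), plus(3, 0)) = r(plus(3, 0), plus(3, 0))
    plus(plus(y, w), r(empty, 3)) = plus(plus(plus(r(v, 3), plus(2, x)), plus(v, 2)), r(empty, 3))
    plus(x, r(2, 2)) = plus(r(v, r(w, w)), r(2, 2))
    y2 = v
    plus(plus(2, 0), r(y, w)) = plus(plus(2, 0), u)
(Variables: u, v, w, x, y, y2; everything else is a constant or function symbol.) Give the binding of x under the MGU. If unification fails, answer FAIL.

r(3, r(plus(3, 2), plus(3, 2)))

Decompose r/2: plus(y2, 0) = plus(3, 0),  plus(3, 0) = plus(3, 0).
Decompose plus/2: y2 = 3,  0 = 0.
Bind y2 := 3; substituting into the one remaining equation that mentions y2 gives: 3 = v.
Delete trivial equation 0 = 0.
Delete trivial equation plus(3, 0) = plus(3, 0).
Decompose plus/2: plus(y, w) = plus(plus(r(v, 3), plus(2, x)), plus(v, 2)),  r(empty, 3) = r(empty, 3).
Decompose plus/2: y = plus(r(v, 3), plus(2, x)),  w = plus(v, 2).
Bind y := plus(r(v, 3), plus(2, x)); substituting into the one remaining equation that mentions y gives: plus(plus(2, 0), r(plus(r(v, 3), plus(2, x)), w)) = plus(plus(2, 0), u).
Bind w := plus(v, 2); substituting into the 2 remaining equations that mention w gives: plus(x, r(2, 2)) = plus(r(v, r(plus(v, 2), plus(v, 2))), r(2, 2)),  plus(plus(2, 0), r(plus(r(v, 3), plus(2, x)), plus(v, 2))) = plus(plus(2, 0), u).
Delete trivial equation r(empty, 3) = r(empty, 3).
Decompose plus/2: x = r(v, r(plus(v, 2), plus(v, 2))),  r(2, 2) = r(2, 2).
Bind x := r(v, r(plus(v, 2), plus(v, 2))); substituting into the one remaining equation that mentions x gives: plus(plus(2, 0), r(plus(r(v, 3), plus(2, r(v, r(plus(v, 2), plus(v, 2))))), plus(v, 2))) = plus(plus(2, 0), u). Substituting into the earlier binding gives y := plus(r(v, 3), plus(2, r(v, r(plus(v, 2), plus(v, 2))))).
Delete trivial equation r(2, 2) = r(2, 2).
Bind v := 3; substituting into the remaining equation gives: plus(plus(2, 0), r(plus(r(3, 3), plus(2, r(3, r(plus(3, 2), plus(3, 2))))), plus(3, 2))) = plus(plus(2, 0), u). Substituting into the earlier bindings gives y := plus(r(3, 3), plus(2, r(3, r(plus(3, 2), plus(3, 2))))), w := plus(3, 2), x := r(3, r(plus(3, 2), plus(3, 2))).
Decompose plus/2: plus(2, 0) = plus(2, 0),  r(plus(r(3, 3), plus(2, r(3, r(plus(3, 2), plus(3, 2))))), plus(3, 2)) = u.
Delete trivial equation plus(2, 0) = plus(2, 0).
Bind u := r(plus(r(3, 3), plus(2, r(3, r(plus(3, 2), plus(3, 2))))), plus(3, 2)).
MGU = { y2 ↦ 3, y ↦ plus(r(3, 3), plus(2, r(3, r(plus(3, 2), plus(3, 2))))), w ↦ plus(3, 2), x ↦ r(3, r(plus(3, 2), plus(3, 2))), v ↦ 3, u ↦ r(plus(r(3, 3), plus(2, r(3, r(plus(3, 2), plus(3, 2))))), plus(3, 2)) }, so x ↦ r(3, r(plus(3, 2), plus(3, 2))).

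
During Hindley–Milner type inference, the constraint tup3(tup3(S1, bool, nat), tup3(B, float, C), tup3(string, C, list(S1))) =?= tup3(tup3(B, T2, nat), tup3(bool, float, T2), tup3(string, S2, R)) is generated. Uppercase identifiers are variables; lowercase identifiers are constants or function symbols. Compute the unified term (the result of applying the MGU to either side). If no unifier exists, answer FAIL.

tup3(tup3(bool, bool, nat), tup3(bool, float, bool), tup3(string, bool, list(bool)))

Decompose tup3/3: tup3(S1, bool, nat) =?= tup3(B, T2, nat),  tup3(B, float, C) =?= tup3(bool, float, T2),  tup3(string, C, list(S1)) =?= tup3(string, S2, R).
Decompose tup3/3: S1 =?= B,  bool =?= T2,  nat =?= nat.
Bind S1 := B; substituting into the one remaining equation that mentions S1 gives: tup3(string, C, list(B)) =?= tup3(string, S2, R).
Bind T2 := bool; substituting into the one remaining equation that mentions T2 gives: tup3(B, float, C) =?= tup3(bool, float, bool).
Delete trivial equation nat =?= nat.
Decompose tup3/3: B =?= bool,  float =?= float,  C =?= bool.
Bind B := bool; substituting into the one remaining equation that mentions B gives: tup3(string, C, list(bool)) =?= tup3(string, S2, R). Substituting into the earlier binding gives S1 := bool.
Delete trivial equation float =?= float.
Bind C := bool; substituting into the remaining equation gives: tup3(string, bool, list(bool)) =?= tup3(string, S2, R).
Decompose tup3/3: string =?= string,  bool =?= S2,  list(bool) =?= R.
Delete trivial equation string =?= string.
Bind S2 := bool; no other remaining equation mentions S2.
Bind R := list(bool).
Applying the MGU to either side gives tup3(tup3(bool, bool, nat), tup3(bool, float, bool), tup3(string, bool, list(bool))).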